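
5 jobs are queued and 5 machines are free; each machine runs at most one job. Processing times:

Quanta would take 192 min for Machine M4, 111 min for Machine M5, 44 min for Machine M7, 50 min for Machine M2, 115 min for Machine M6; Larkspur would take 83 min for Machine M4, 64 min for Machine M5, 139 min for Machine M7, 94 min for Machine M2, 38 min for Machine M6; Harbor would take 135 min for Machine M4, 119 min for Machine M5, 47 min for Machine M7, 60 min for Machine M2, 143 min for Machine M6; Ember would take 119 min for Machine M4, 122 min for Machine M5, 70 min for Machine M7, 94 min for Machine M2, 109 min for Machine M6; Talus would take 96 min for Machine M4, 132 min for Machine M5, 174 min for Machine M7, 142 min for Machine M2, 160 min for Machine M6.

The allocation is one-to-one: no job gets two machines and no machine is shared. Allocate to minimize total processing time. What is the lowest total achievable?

Optimal: Quanta→Machine M2 (50 min), Larkspur→Machine M6 (38 min), Harbor→Machine M7 (47 min), Ember→Machine M5 (122 min), Talus→Machine M4 (96 min) — total 50+38+47+122+96 = 353 min.
Row-greedy (each job in turn takes its cheapest remaining machine) gives 393 min, worse by 40.
No other one-to-one assignment undercuts 353 min.

Minimum total: 353 min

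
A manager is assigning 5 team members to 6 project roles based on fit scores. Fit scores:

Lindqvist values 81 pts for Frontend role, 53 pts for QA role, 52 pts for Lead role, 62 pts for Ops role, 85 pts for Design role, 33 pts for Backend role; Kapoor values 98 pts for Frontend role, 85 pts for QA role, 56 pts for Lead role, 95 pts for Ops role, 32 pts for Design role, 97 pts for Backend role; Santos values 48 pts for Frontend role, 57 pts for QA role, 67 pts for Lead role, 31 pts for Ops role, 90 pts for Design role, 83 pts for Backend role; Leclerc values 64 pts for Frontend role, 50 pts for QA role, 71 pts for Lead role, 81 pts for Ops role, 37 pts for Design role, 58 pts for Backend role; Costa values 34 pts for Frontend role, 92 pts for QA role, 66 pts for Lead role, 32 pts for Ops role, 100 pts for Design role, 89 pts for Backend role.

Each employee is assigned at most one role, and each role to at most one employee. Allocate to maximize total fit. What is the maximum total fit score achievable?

Max total: 441 pts

This is a one-to-one assignment (maximum-weight bipartite matching).
Optimal: Lindqvist→Frontend role (81 pts), Kapoor→Backend role (97 pts), Santos→Design role (90 pts), Leclerc→Ops role (81 pts), Costa→QA role (92 pts) — total 81+97+90+81+92 = 441 pts.
Row-greedy (each employee in turn takes its best remaining role) gives 439 pts, worse by 2.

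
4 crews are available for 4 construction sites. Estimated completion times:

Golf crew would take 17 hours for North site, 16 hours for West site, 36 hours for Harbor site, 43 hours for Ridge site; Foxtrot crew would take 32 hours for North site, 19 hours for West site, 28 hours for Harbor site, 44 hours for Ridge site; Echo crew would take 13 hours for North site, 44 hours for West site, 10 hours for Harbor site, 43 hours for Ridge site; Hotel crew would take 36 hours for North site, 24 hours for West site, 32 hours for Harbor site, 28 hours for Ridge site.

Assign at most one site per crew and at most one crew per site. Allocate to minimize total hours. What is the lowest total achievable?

Minimum total: 74 hours

Optimal: Golf crew→North site (17 hours), Foxtrot crew→West site (19 hours), Echo crew→Harbor site (10 hours), Hotel crew→Ridge site (28 hours) — total 17+19+10+28 = 74 hours.
Min-entry greedy (repeatedly take the single cheapest remaining cell) gives 86 hours, worse by 12.
Next-best assignment: Golf crew→West site, Foxtrot crew→Harbor site, Echo crew→North site, Hotel crew→Ridge site = 85 hours.
Swapping Echo crew↔Hotel crew (Echo crew→Ridge site 43 hours, Hotel crew→Harbor site 32 hours) adds 37.
Checked against all permutations: 74 hours is optimal.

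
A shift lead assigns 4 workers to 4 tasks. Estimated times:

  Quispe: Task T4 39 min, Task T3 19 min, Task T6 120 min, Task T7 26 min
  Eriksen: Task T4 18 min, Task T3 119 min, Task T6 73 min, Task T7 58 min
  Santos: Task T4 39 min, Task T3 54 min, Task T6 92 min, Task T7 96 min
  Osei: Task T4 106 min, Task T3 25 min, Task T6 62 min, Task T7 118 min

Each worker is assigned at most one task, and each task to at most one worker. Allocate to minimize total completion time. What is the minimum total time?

Min total: 160 min

Optimal: Quispe→Task T7 (26 min), Eriksen→Task T4 (18 min), Santos→Task T3 (54 min), Osei→Task T6 (62 min) — total 26+18+54+62 = 160 min.
Column-greedy (each task in turn goes to its cheapest remaining worker) gives 195 min, worse by 35.
Next-best assignment: Quispe→Task T7, Eriksen→Task T4, Santos→Task T6, Osei→Task T3 = 161 min.
Checked against all permutations: 160 min is optimal.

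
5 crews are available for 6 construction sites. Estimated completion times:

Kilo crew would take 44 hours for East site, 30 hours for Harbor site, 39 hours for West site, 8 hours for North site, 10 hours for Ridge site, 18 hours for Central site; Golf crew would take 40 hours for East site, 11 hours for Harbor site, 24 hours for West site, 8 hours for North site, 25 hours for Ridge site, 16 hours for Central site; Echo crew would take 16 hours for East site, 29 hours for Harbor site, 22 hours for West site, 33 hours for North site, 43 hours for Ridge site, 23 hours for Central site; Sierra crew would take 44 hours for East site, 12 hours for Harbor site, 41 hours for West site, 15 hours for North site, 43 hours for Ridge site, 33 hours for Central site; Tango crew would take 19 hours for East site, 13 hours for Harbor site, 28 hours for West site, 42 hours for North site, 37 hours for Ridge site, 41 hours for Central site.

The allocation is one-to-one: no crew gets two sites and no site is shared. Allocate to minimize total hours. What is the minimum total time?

Minimum total: 70 hours

This is the linear assignment problem.
Optimal: Kilo crew→Ridge site (10 hours), Golf crew→Central site (16 hours), Echo crew→East site (16 hours), Sierra crew→North site (15 hours), Tango crew→Harbor site (13 hours) — total 10+16+16+15+13 = 70 hours.
Min-entry greedy (repeatedly take the single cheapest remaining cell) gives 96 hours, worse by 26.
Next-best assignment: Kilo crew→Ridge site, Golf crew→North site, Echo crew→West site, Sierra crew→Harbor site, Tango crew→East site = 71 hours.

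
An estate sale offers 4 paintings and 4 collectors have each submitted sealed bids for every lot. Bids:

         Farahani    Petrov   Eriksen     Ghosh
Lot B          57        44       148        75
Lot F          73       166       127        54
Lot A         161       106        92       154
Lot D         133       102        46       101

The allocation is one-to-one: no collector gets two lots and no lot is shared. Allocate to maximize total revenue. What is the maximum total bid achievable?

Maximum total: $601

Optimal: Farahani→Lot D ($133), Petrov→Lot F ($166), Eriksen→Lot B ($148), Ghosh→Lot A ($154) — total 133+166+148+154 = $601.
Row-greedy (each collector in turn takes its best remaining lot) gives $576, worse by 25.
Next-best assignment: Farahani→Lot A, Petrov→Lot F, Eriksen→Lot B, Ghosh→Lot D = $576.
Swapping Ghosh↔Eriksen (Ghosh→Lot B $75, Eriksen→Lot A $92) loses 135.
Every other assignment is strictly worse.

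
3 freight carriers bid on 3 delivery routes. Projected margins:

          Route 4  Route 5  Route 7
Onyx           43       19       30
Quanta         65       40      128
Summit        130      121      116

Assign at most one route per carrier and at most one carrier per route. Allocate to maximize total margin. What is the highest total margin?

Max total: $292k

This is a one-to-one assignment (maximum-weight bipartite matching).
Optimal: Onyx→Route 4 ($43k), Quanta→Route 7 ($128k), Summit→Route 5 ($121k) — total 43+128+121 = $292k.
Max-entry greedy (repeatedly take the single best remaining cell) gives $277k, worse by 15.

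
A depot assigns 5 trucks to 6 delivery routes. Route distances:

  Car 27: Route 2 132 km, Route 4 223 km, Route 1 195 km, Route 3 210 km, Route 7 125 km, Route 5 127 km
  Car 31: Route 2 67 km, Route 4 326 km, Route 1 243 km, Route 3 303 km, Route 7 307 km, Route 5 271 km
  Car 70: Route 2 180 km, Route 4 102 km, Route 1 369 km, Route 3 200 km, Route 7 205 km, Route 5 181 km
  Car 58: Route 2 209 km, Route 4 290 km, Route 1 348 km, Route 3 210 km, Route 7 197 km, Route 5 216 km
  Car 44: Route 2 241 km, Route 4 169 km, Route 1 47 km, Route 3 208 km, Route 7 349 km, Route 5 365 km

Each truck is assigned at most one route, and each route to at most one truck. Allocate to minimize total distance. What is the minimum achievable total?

Minimum total: 540 km

Optimal: Car 27→Route 5 (127 km), Car 31→Route 2 (67 km), Car 70→Route 4 (102 km), Car 58→Route 7 (197 km), Car 44→Route 1 (47 km) — total 127+67+102+197+47 = 540 km.
Column-greedy (each route in turn goes to its cheapest remaining truck) gives 623 km, worse by 83.
Checked against all permutations: 540 km is optimal.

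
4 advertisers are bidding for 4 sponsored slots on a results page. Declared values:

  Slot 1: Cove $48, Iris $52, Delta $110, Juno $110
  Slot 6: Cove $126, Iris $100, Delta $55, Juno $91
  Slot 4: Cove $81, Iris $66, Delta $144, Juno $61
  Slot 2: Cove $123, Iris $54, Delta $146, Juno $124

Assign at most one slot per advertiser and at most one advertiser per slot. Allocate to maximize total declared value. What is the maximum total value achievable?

Max total: $477

This is the linear assignment problem.
Optimal: Cove→Slot 2 ($123), Iris→Slot 6 ($100), Delta→Slot 4 ($144), Juno→Slot 1 ($110) — total 123+100+144+110 = $477.
Row-greedy (each advertiser in turn takes its best remaining slot) gives $448, worse by 29.
Swapping Iris↔Cove (Iris→Slot 2 $54, Cove→Slot 6 $126) loses 43.
Every other assignment is strictly worse.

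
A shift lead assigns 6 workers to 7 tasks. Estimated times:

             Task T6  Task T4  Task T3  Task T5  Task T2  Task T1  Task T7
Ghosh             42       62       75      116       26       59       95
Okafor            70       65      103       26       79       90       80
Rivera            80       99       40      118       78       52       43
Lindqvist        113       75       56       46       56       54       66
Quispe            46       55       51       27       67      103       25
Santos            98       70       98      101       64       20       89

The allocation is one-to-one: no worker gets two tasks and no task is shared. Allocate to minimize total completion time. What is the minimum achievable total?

Optimal: Ghosh→Task T6 (42 min), Okafor→Task T5 (26 min), Rivera→Task T3 (40 min), Lindqvist→Task T2 (56 min), Quispe→Task T7 (25 min), Santos→Task T1 (20 min) — total 42+26+40+56+25+20 = 209 min.
Row-greedy (each worker in turn takes its cheapest remaining task) gives 241 min, worse by 32.

Minimum total: 209 min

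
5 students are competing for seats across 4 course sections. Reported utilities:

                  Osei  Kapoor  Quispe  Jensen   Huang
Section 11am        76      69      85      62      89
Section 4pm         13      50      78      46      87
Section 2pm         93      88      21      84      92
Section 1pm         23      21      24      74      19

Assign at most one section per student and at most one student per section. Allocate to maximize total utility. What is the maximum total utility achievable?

Max total: 339 points

This is a one-to-one assignment (maximum-weight bipartite matching).
Optimal: Quispe→Section 11am (85 points), Huang→Section 4pm (87 points), Osei→Section 2pm (93 points), Jensen→Section 1pm (74 points) — total 85+87+93+74 = 339 points.
Max-entry greedy (repeatedly take the single best remaining cell) gives 334 points, worse by 5.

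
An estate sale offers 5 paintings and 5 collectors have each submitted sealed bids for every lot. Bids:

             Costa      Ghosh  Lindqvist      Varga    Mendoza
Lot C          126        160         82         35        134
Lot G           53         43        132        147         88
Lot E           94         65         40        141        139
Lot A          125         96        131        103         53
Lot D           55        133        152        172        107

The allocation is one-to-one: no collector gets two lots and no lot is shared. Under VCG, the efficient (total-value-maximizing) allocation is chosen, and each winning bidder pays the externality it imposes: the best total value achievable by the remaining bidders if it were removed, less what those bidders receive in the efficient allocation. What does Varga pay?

Varga pays $20.

Efficient allocation: Costa→Lot A ($125), Ghosh→Lot C ($160), Lindqvist→Lot G ($132), Varga→Lot D ($172), Mendoza→Lot E ($139); total welfare W = $728.
Varga receives Lot D at value $172, so the others get W − 172 = $556.
Without Varga: best allocation of the remaining 4 bidders over all 5 lots is Costa→Lot A ($125), Ghosh→Lot C ($160), Lindqvist→Lot D ($152), Mendoza→Lot E ($139), total $576.
VCG payment = (others' best without Varga) − (others' welfare with Varga) = 576 − 556 = $20.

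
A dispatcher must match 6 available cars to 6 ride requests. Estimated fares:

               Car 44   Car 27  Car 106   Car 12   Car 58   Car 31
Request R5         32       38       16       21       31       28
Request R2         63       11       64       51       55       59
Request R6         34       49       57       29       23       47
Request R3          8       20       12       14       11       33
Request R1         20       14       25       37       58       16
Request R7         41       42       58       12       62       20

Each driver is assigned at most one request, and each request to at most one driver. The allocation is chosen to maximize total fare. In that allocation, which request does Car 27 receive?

Car 27 receives Request R5.

Optimal: Car 44→Request R2 ($63), Car 27→Request R5 ($38), Car 106→Request R6 ($57), Car 12→Request R1 ($37), Car 58→Request R7 ($62), Car 31→Request R3 ($33) — total 63+38+57+37+62+33 = $290.
Max-entry greedy (repeatedly take the single best remaining cell) gives $277, worse by 13.
Checked against all permutations: $290 is optimal.
Car 27's own top request is Request R6 ($49), but forcing Car 27→Request R6 and reassigning the rest optimally gives only $282 — worse by 8.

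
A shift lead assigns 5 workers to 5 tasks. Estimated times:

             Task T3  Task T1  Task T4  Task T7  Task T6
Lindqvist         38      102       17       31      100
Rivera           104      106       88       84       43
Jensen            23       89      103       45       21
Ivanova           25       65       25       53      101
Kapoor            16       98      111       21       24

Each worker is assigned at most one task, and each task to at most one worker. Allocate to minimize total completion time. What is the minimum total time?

Min total: 169 min

This is a one-to-one assignment (minimum-cost bipartite matching).
Optimal: Lindqvist→Task T4 (17 min), Rivera→Task T6 (43 min), Jensen→Task T3 (23 min), Ivanova→Task T1 (65 min), Kapoor→Task T7 (21 min) — total 17+43+23+65+21 = 169 min.
Min-entry greedy (repeatedly take the single cheapest remaining cell) gives 213 min, worse by 44.
No other one-to-one assignment undercuts 169 min.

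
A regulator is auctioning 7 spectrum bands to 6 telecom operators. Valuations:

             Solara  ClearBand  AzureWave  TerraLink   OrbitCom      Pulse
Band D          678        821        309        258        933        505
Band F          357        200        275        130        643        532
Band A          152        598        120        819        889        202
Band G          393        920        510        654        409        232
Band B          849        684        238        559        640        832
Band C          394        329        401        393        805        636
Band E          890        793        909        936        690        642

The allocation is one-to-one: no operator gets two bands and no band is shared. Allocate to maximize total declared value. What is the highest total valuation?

Treat this as an assignment problem: match each operator to one band.
Optimal: Solara→Band B ($849M), ClearBand→Band G ($920M), AzureWave→Band E ($909M), TerraLink→Band A ($819M), OrbitCom→Band D ($933M), Pulse→Band C ($636M) — total 849+920+909+819+933+636 = $5066M.
Row-greedy (each operator in turn takes its best remaining band) gives $4795M, worse by 271.

Max total: $5066M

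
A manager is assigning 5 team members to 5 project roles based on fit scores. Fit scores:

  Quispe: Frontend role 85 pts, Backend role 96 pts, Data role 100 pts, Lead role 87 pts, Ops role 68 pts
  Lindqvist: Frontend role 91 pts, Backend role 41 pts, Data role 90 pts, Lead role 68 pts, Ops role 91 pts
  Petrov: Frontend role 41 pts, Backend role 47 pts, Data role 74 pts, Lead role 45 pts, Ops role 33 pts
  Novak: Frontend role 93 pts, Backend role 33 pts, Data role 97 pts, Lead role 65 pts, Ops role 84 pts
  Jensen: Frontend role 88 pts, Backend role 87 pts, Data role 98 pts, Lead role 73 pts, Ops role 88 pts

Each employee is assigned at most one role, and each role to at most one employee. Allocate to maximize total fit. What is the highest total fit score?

This is a one-to-one assignment (maximum-weight bipartite matching).
Optimal: Quispe→Lead role (87 pts), Lindqvist→Ops role (91 pts), Petrov→Data role (74 pts), Novak→Frontend role (93 pts), Jensen→Backend role (87 pts) — total 87+91+74+93+87 = 432 pts.
Row-greedy (each employee in turn takes its best remaining role) gives 395 pts, worse by 37.

Maximum total: 432 pts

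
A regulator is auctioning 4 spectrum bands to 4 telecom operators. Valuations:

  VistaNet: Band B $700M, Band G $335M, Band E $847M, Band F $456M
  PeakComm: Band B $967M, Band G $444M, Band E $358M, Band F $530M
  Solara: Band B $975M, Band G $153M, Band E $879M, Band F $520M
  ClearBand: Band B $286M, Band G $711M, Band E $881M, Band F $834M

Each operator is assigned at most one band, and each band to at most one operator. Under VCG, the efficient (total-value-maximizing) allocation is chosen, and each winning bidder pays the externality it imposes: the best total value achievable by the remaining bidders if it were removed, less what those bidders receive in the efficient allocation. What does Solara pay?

Solara pays $523M.

Efficient allocation: VistaNet→Band E ($847M), PeakComm→Band G ($444M), Solara→Band B ($975M), ClearBand→Band F ($834M); total welfare W = $3100M.
Solara receives Band B at value $975M, so the others get W − 975 = $2125M.
Without Solara: best allocation of the remaining 3 bidders over all 4 bands is VistaNet→Band E ($847M), PeakComm→Band B ($967M), ClearBand→Band F ($834M), total $2648M.
VCG payment = (others' best without Solara) − (others' welfare with Solara) = 2648 − 2125 = $523M.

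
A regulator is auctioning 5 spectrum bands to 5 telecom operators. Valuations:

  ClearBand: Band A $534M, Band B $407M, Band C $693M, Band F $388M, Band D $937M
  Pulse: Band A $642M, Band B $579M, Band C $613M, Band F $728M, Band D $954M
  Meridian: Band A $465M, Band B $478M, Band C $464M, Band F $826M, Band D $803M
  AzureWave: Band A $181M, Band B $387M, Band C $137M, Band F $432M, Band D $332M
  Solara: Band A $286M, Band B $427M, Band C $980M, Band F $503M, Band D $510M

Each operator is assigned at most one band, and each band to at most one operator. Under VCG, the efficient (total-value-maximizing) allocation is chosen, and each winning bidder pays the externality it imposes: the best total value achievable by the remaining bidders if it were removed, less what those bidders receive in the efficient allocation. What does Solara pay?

Solara pays $68M.

Efficient allocation: ClearBand→Band D ($937M), Pulse→Band A ($642M), Meridian→Band F ($826M), AzureWave→Band B ($387M), Solara→Band C ($980M); total welfare W = $3772M.
Solara receives Band C at value $980M, so the others get W − 980 = $2792M.
Without Solara: best allocation of the remaining 4 bidders over all 5 bands is ClearBand→Band C ($693M), Pulse→Band D ($954M), Meridian→Band F ($826M), AzureWave→Band B ($387M), total $2860M.
VCG payment = (others' best without Solara) − (others' welfare with Solara) = 2860 − 2792 = $68M.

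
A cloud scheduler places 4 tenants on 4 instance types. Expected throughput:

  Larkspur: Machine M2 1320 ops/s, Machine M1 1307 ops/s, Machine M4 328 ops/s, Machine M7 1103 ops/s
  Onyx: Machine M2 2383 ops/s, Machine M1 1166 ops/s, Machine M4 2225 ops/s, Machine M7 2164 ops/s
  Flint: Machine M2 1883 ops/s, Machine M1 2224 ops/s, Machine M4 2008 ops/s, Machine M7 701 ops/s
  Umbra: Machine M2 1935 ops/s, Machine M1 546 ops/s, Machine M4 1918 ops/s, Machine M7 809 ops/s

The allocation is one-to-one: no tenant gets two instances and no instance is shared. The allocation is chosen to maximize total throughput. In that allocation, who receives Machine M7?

Optimal: Larkspur→Machine M7 (1103 ops/s), Onyx→Machine M2 (2383 ops/s), Flint→Machine M1 (2224 ops/s), Umbra→Machine M4 (1918 ops/s) — total 1103+2383+2224+1918 = 7628 ops/s.
Row-greedy (each tenant in turn takes its best remaining instance) gives 6578 ops/s, worse by 1050.
Every other assignment is strictly worse.
Larkspur's own top instance is Machine M2 (1320 ops/s), but forcing Larkspur→Machine M2 and reassigning the rest optimally gives only 7626 ops/s — worse by 2.

Larkspur receives Machine M7.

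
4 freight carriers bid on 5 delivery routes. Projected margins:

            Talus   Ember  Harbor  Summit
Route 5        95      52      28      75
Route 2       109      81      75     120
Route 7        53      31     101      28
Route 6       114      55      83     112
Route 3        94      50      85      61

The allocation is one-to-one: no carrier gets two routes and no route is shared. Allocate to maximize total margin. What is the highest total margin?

Max total: $389k

Optimal: Talus→Route 5 ($95k), Ember→Route 2 ($81k), Harbor→Route 7 ($101k), Summit→Route 6 ($112k) — total 95+81+101+112 = $389k.
Swapping Talus↔Harbor (Talus→Route 7 $53k, Harbor→Route 5 $28k) loses 115.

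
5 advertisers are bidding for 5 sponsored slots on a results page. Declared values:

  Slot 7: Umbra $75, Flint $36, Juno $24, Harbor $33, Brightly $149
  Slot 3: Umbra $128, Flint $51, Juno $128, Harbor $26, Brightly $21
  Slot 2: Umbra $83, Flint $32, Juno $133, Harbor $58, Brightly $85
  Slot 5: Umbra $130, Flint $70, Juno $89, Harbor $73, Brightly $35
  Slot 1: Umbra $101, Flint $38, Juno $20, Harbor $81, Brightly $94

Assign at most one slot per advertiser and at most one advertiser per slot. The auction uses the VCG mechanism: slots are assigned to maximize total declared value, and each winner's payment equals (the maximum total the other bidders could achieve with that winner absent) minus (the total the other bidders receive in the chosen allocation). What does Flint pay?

Flint pays $2.

Efficient allocation: Umbra→Slot 3 ($128), Flint→Slot 5 ($70), Juno→Slot 2 ($133), Harbor→Slot 1 ($81), Brightly→Slot 7 ($149); total welfare W = $561.
Flint receives Slot 5 at value $70, so the others get W − 70 = $491.
Without Flint: best allocation of the remaining 4 bidders over all 5 slots is Umbra→Slot 5 ($130), Juno→Slot 2 ($133), Harbor→Slot 1 ($81), Brightly→Slot 7 ($149), total $493.
VCG payment = (others' best without Flint) − (others' welfare with Flint) = 493 − 491 = $2.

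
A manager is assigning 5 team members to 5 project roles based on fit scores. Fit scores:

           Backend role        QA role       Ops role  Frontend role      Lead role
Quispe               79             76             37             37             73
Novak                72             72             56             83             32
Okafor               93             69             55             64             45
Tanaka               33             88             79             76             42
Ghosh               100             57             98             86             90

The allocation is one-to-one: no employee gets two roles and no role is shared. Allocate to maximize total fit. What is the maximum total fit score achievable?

Maximum total: 435 pts

Optimal: Quispe→Lead role (73 pts), Novak→Frontend role (83 pts), Okafor→Backend role (93 pts), Tanaka→QA role (88 pts), Ghosh→Ops role (98 pts) — total 73+83+93+88+98 = 435 pts.
Max-entry greedy (repeatedly take the single best remaining cell) gives 399 pts, worse by 36.
Next-best assignment: Quispe→QA role, Novak→Frontend role, Okafor→Backend role, Tanaka→Ops role, Ghosh→Lead role = 421 pts.
Swapping Okafor↔Novak (Okafor→Frontend role 64 pts, Novak→Backend role 72 pts) loses 40.
Checked against all permutations: 435 pts is optimal.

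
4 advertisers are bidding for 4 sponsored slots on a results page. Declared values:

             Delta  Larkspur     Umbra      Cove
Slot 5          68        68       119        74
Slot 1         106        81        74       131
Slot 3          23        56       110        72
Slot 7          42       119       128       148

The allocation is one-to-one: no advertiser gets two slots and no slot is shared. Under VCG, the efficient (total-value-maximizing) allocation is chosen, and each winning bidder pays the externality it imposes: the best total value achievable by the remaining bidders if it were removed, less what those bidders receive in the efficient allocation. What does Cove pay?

Efficient allocation: Delta→Slot 1 ($106), Larkspur→Slot 5 ($68), Umbra→Slot 3 ($110), Cove→Slot 7 ($148); total welfare W = $432.
Cove receives Slot 7 at value $148, so the others get W − 148 = $284.
Without Cove: best allocation of the remaining 3 bidders over all 4 slots is Delta→Slot 1 ($106), Larkspur→Slot 7 ($119), Umbra→Slot 5 ($119), total $344.
VCG payment = (others' best without Cove) − (others' welfare with Cove) = 344 − 284 = $60.

Cove pays $60.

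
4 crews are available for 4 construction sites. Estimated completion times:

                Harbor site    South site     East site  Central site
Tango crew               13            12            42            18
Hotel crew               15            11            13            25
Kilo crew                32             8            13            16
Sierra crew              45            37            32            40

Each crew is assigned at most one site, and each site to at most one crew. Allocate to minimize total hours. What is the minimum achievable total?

This is a one-to-one assignment (minimum-cost bipartite matching).
Optimal: Tango crew→Harbor site (13 hours), Hotel crew→South site (11 hours), Kilo crew→Central site (16 hours), Sierra crew→East site (32 hours) — total 13+11+16+32 = 72 hours.
Min-entry greedy (repeatedly take the single cheapest remaining cell) gives 74 hours, worse by 2.
Swapping Tango crew↔Sierra crew (Tango crew→East site 42 hours, Sierra crew→Harbor site 45 hours) adds 42.

Min total: 72 hours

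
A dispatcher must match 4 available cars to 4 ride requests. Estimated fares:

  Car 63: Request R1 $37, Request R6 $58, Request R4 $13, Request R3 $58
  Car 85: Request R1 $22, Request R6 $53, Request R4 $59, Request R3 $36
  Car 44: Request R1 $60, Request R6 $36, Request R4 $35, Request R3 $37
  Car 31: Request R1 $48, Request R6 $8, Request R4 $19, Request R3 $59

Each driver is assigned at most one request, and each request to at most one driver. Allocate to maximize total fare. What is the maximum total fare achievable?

Max total: $236

Optimal: Car 63→Request R6 ($58), Car 85→Request R4 ($59), Car 44→Request R1 ($60), Car 31→Request R3 ($59) — total 58+59+60+59 = $236.
Next-best assignment: Car 63→Request R6, Car 85→Request R4, Car 44→Request R3, Car 31→Request R1 = $202.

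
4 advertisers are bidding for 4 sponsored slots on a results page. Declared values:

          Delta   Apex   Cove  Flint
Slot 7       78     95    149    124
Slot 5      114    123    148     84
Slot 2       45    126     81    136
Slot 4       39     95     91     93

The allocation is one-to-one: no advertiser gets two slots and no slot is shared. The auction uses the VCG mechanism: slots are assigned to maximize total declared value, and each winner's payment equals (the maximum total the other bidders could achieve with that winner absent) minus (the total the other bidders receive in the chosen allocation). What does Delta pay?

Delta pays $28.

Efficient allocation: Delta→Slot 5 ($114), Apex→Slot 4 ($95), Cove→Slot 7 ($149), Flint→Slot 2 ($136); total welfare W = $494.
Delta receives Slot 5 at value $114, so the others get W − 114 = $380.
Without Delta: best allocation of the remaining 3 bidders over all 4 slots is Apex→Slot 5 ($123), Cove→Slot 7 ($149), Flint→Slot 2 ($136), total $408.
VCG payment = (others' best without Delta) − (others' welfare with Delta) = 408 − 380 = $28.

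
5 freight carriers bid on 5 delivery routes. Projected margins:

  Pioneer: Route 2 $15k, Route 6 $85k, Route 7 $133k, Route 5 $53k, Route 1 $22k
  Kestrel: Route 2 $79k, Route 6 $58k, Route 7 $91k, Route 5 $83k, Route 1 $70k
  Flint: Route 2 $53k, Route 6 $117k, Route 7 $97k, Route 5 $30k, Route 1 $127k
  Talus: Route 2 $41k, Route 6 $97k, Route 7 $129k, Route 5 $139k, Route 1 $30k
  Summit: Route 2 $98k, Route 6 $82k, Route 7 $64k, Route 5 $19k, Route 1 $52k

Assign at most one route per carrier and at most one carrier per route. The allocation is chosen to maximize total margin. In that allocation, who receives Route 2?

Kestrel receives Route 2.

This is a one-to-one assignment (maximum-weight bipartite matching).
Optimal: Pioneer→Route 7 ($133k), Kestrel→Route 2 ($79k), Flint→Route 1 ($127k), Talus→Route 5 ($139k), Summit→Route 6 ($82k) — total 133+79+127+139+82 = $560k.
Checked against all permutations: $560k is optimal.
Kestrel's own top route is Route 7 ($91k), but forcing Kestrel→Route 7 and reassigning the rest optimally gives only $540k — worse by 20.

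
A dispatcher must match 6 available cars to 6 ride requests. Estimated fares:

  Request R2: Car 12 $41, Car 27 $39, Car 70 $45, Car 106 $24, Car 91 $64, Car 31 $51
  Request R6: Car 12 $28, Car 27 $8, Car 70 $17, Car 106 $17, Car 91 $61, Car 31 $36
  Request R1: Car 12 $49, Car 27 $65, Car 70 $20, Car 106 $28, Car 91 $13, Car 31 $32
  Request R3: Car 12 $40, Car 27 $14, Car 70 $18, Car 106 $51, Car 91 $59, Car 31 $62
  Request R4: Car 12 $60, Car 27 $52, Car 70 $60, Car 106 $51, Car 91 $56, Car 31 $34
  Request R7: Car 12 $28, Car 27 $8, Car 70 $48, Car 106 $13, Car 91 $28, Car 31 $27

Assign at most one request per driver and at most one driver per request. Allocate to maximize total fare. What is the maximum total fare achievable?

Maximum total: $336

Optimal: Car 12→Request R4 ($60), Car 27→Request R1 ($65), Car 70→Request R7 ($48), Car 106→Request R3 ($51), Car 91→Request R6 ($61), Car 31→Request R2 ($51) — total 60+65+48+51+61+51 = $336.
Max-entry greedy (repeatedly take the single best remaining cell) gives $316, worse by 20.
Swapping Car 91↔Car 12 (Car 91→Request R4 $56, Car 12→Request R6 $28) loses 37.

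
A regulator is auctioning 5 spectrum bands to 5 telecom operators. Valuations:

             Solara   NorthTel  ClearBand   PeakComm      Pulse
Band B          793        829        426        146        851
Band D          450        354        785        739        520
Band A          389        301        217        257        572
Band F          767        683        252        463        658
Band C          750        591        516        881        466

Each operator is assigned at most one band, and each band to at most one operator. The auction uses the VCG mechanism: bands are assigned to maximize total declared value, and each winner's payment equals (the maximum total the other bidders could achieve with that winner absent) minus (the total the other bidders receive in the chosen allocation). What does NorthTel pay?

Efficient allocation: Solara→Band F ($767M), NorthTel→Band B ($829M), ClearBand→Band D ($785M), PeakComm→Band C ($881M), Pulse→Band A ($572M); total welfare W = $3834M.
NorthTel receives Band B at value $829M, so the others get W − 829 = $3005M.
Without NorthTel: best allocation of the remaining 4 bidders over all 5 bands is Solara→Band F ($767M), ClearBand→Band D ($785M), PeakComm→Band C ($881M), Pulse→Band B ($851M), total $3284M.
VCG payment = (others' best without NorthTel) − (others' welfare with NorthTel) = 3284 − 3005 = $279M.

NorthTel pays $279M.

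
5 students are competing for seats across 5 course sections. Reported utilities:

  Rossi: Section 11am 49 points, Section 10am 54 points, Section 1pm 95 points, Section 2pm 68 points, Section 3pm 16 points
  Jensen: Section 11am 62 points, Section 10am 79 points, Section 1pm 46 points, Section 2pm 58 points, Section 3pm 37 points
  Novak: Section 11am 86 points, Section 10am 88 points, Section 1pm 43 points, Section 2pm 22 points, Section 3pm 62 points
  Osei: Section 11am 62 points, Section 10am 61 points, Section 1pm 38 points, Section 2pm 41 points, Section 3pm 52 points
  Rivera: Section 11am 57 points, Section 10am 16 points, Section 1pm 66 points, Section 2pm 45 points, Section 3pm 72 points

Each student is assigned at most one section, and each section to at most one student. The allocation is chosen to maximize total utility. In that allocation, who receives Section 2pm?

Optimal: Rossi→Section 1pm (95 points), Jensen→Section 2pm (58 points), Novak→Section 10am (88 points), Osei→Section 11am (62 points), Rivera→Section 3pm (72 points) — total 95+58+88+62+72 = 375 points.
Row-greedy (each student in turn takes its best remaining section) gives 357 points, worse by 18.
Swapping Rossi↔Jensen (Rossi→Section 2pm 68 points, Jensen→Section 1pm 46 points) loses 39.
No other one-to-one assignment exceeds 375 points.
Jensen's own top section is Section 10am (79 points), but forcing Jensen→Section 10am and reassigning the rest optimally gives only 373 points — worse by 2.

Jensen receives Section 2pm.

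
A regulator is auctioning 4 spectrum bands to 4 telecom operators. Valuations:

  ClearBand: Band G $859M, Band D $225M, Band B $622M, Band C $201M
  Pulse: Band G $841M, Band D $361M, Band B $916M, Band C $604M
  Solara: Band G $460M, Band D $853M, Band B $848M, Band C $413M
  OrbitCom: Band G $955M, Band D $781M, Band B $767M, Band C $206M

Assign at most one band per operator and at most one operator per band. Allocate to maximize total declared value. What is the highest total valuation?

Maximum total: $3092M

Optimal: ClearBand→Band G ($859M), Pulse→Band C ($604M), Solara→Band B ($848M), OrbitCom→Band D ($781M) — total 859+604+848+781 = $3092M.
Every other assignment is strictly worse.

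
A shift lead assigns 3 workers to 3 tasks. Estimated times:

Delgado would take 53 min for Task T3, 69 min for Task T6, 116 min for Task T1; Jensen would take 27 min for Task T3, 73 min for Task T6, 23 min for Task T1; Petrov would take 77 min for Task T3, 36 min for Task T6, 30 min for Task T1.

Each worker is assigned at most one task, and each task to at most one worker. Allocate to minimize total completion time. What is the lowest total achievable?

Minimum total: 112 min

Optimal: Delgado→Task T3 (53 min), Jensen→Task T1 (23 min), Petrov→Task T6 (36 min) — total 53+23+36 = 112 min.
Next-best assignment: Delgado→Task T6, Jensen→Task T3, Petrov→Task T1 = 126 min.
Swapping Jensen↔Delgado (Jensen→Task T3 27 min, Delgado→Task T1 116 min) adds 67.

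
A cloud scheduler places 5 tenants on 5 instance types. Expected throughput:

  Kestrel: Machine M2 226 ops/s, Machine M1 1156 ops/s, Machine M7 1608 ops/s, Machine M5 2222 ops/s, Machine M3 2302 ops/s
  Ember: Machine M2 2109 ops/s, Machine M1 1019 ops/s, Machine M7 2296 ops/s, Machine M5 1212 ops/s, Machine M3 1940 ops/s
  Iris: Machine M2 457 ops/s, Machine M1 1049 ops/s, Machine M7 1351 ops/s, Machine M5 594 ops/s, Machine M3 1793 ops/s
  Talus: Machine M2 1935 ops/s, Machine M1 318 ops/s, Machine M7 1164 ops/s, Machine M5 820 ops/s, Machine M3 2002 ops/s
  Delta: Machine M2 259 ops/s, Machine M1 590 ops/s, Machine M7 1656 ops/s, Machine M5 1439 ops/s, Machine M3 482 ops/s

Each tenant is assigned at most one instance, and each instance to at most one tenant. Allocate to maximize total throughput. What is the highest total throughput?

Max total: 9038 ops/s

Optimal: Kestrel→Machine M5 (2222 ops/s), Ember→Machine M2 (2109 ops/s), Iris→Machine M1 (1049 ops/s), Talus→Machine M3 (2002 ops/s), Delta→Machine M7 (1656 ops/s) — total 2222+2109+1049+2002+1656 = 9038 ops/s.
Max-entry greedy (repeatedly take the single best remaining cell) gives 9021 ops/s, worse by 17.
Checked against all permutations: 9038 ops/s is optimal.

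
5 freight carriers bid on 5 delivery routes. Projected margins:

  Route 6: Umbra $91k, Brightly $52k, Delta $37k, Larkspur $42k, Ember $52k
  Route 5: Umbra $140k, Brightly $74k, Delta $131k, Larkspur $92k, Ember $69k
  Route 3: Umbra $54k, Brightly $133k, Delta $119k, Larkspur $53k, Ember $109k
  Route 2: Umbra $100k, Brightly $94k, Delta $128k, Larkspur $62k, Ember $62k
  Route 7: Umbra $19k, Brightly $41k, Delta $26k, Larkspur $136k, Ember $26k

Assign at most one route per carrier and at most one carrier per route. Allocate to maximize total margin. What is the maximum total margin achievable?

Maximum total: $589k

Optimal: Umbra→Route 5 ($140k), Brightly→Route 3 ($133k), Delta→Route 2 ($128k), Larkspur→Route 7 ($136k), Ember→Route 6 ($52k) — total 140+133+128+136+52 = $589k.
Column-greedy (each route in turn goes to its best remaining carrier) gives $443k, worse by 146.
Next-best assignment: Umbra→Route 5, Brightly→Route 6, Delta→Route 2, Larkspur→Route 7, Ember→Route 3 = $565k.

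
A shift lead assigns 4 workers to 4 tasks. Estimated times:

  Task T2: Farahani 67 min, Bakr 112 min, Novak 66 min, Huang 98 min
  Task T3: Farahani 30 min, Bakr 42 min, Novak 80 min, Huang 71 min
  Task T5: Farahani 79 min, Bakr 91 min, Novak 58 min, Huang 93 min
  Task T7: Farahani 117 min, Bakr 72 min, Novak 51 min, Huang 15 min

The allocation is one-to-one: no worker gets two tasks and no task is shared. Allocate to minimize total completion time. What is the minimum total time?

Min total: 182 min

This is a one-to-one assignment (minimum-cost bipartite matching).
Optimal: Farahani→Task T2 (67 min), Bakr→Task T3 (42 min), Novak→Task T5 (58 min), Huang→Task T7 (15 min) — total 67+42+58+15 = 182 min.
Row-greedy (each worker in turn takes its cheapest remaining task) gives 258 min, worse by 76.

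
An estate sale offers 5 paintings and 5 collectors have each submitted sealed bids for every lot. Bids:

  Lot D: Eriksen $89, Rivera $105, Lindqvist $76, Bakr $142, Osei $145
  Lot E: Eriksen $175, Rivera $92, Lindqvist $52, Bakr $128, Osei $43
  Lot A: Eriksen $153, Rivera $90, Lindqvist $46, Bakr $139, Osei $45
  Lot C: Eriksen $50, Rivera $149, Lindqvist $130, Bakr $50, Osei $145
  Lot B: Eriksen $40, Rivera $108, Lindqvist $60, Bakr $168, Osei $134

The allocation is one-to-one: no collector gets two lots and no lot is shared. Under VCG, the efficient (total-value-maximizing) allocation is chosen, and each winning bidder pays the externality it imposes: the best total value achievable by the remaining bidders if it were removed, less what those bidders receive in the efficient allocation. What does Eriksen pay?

Eriksen pays $2.

Efficient allocation: Eriksen→Lot E ($175), Rivera→Lot A ($90), Lindqvist→Lot C ($130), Bakr→Lot B ($168), Osei→Lot D ($145); total welfare W = $708.
Eriksen receives Lot E at value $175, so the others get W − 175 = $533.
Without Eriksen: best allocation of the remaining 4 bidders over all 5 lots is Rivera→Lot E ($92), Lindqvist→Lot C ($130), Bakr→Lot B ($168), Osei→Lot D ($145), total $535.
VCG payment = (others' best without Eriksen) − (others' welfare with Eriksen) = 535 − 533 = $2.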